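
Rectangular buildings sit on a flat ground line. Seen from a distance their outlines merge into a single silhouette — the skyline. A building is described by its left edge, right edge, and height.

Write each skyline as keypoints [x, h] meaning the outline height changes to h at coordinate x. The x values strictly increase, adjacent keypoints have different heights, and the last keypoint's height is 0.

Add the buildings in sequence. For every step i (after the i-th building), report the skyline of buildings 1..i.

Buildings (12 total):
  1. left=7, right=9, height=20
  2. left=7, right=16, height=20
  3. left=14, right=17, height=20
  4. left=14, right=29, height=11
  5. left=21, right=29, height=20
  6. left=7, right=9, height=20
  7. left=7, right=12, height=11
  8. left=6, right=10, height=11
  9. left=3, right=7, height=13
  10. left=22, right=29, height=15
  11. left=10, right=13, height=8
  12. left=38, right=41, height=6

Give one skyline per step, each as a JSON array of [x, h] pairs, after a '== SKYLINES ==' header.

== SKYLINES ==
[[7,20],[9,0]]
[[7,20],[16,0]]
[[7,20],[17,0]]
[[7,20],[17,11],[29,0]]
[[7,20],[17,11],[21,20],[29,0]]
[[7,20],[17,11],[21,20],[29,0]]
[[7,20],[17,11],[21,20],[29,0]]
[[6,11],[7,20],[17,11],[21,20],[29,0]]
[[3,13],[7,20],[17,11],[21,20],[29,0]]
[[3,13],[7,20],[17,11],[21,20],[29,0]]
[[3,13],[7,20],[17,11],[21,20],[29,0]]
[[3,13],[7,20],[17,11],[21,20],[29,0],[38,6],[41,0]]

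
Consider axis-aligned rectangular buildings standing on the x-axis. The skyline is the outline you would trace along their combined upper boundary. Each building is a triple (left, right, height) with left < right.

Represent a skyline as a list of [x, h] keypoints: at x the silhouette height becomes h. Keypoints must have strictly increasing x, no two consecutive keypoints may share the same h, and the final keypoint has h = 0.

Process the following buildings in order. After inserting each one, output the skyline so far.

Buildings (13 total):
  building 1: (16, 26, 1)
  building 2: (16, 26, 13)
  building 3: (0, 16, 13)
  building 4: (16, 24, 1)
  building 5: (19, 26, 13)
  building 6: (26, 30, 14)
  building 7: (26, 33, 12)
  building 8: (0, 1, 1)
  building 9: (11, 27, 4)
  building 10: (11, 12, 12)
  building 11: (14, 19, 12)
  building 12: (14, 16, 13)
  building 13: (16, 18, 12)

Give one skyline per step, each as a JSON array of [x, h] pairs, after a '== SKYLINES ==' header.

== SKYLINES ==
[[16,1],[26,0]]
[[16,13],[26,0]]
[[0,13],[26,0]]
[[0,13],[26,0]]
[[0,13],[26,0]]
[[0,13],[26,14],[30,0]]
[[0,13],[26,14],[30,12],[33,0]]
[[0,13],[26,14],[30,12],[33,0]]
[[0,13],[26,14],[30,12],[33,0]]
[[0,13],[26,14],[30,12],[33,0]]
[[0,13],[26,14],[30,12],[33,0]]
[[0,13],[26,14],[30,12],[33,0]]
[[0,13],[26,14],[30,12],[33,0]]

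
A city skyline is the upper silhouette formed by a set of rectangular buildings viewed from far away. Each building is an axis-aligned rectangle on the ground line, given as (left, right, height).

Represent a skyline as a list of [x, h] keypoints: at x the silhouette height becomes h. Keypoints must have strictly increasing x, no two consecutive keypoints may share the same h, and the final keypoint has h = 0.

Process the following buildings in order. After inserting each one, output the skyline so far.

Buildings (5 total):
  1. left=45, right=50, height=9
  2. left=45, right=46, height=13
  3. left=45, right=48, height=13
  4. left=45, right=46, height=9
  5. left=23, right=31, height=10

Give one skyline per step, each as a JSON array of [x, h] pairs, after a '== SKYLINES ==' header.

== SKYLINES ==
[[45,9],[50,0]]
[[45,13],[46,9],[50,0]]
[[45,13],[48,9],[50,0]]
[[45,13],[48,9],[50,0]]
[[23,10],[31,0],[45,13],[48,9],[50,0]]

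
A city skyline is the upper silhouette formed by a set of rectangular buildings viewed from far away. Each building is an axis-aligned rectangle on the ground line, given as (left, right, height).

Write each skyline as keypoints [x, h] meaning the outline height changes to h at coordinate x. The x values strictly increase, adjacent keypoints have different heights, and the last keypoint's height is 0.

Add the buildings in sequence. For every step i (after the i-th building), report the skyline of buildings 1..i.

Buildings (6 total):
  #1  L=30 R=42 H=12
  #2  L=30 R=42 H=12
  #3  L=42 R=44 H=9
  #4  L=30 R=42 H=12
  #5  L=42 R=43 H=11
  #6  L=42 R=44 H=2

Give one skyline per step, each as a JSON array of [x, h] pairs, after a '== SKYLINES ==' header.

== SKYLINES ==
[[30,12],[42,0]]
[[30,12],[42,0]]
[[30,12],[42,9],[44,0]]
[[30,12],[42,9],[44,0]]
[[30,12],[42,11],[43,9],[44,0]]
[[30,12],[42,11],[43,9],[44,0]]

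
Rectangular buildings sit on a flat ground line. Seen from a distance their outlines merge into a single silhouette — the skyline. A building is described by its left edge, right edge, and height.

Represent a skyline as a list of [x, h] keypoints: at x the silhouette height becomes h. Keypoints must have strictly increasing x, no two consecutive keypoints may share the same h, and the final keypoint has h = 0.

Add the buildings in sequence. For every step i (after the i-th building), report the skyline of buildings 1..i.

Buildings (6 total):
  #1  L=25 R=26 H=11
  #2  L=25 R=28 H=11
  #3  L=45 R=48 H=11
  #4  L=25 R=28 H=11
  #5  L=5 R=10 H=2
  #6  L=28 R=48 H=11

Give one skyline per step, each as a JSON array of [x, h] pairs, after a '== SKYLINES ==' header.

== SKYLINES ==
[[25,11],[26,0]]
[[25,11],[28,0]]
[[25,11],[28,0],[45,11],[48,0]]
[[25,11],[28,0],[45,11],[48,0]]
[[5,2],[10,0],[25,11],[28,0],[45,11],[48,0]]
[[5,2],[10,0],[25,11],[48,0]]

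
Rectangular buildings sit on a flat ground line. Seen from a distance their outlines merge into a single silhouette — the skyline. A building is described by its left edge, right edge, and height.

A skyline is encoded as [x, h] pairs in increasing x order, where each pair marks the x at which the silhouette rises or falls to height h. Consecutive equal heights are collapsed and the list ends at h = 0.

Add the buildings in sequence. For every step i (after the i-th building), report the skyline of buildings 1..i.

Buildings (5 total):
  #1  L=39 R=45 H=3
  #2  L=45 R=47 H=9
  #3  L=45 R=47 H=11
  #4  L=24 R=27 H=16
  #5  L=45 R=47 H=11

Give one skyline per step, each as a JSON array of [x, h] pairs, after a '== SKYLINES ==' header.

== SKYLINES ==
[[39,3],[45,0]]
[[39,3],[45,9],[47,0]]
[[39,3],[45,11],[47,0]]
[[24,16],[27,0],[39,3],[45,11],[47,0]]
[[24,16],[27,0],[39,3],[45,11],[47,0]]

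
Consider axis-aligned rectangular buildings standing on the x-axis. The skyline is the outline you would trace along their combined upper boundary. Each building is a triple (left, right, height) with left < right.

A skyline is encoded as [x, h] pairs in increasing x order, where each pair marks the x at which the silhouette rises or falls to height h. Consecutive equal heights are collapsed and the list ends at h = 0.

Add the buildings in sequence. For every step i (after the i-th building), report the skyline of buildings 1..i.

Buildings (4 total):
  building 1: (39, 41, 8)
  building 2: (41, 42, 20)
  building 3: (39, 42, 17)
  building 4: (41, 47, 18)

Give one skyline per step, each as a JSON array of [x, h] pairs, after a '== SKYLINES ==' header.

== SKYLINES ==
[[39,8],[41,0]]
[[39,8],[41,20],[42,0]]
[[39,17],[41,20],[42,0]]
[[39,17],[41,20],[42,18],[47,0]]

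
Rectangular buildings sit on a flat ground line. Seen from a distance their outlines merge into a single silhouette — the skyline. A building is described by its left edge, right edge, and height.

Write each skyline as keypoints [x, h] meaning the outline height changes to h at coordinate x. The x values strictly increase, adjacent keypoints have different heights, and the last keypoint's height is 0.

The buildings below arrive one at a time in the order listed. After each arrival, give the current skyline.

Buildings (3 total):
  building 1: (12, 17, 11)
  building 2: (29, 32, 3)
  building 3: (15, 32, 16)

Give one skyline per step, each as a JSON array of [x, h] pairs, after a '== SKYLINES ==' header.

== SKYLINES ==
[[12,11],[17,0]]
[[12,11],[17,0],[29,3],[32,0]]
[[12,11],[15,16],[32,0]]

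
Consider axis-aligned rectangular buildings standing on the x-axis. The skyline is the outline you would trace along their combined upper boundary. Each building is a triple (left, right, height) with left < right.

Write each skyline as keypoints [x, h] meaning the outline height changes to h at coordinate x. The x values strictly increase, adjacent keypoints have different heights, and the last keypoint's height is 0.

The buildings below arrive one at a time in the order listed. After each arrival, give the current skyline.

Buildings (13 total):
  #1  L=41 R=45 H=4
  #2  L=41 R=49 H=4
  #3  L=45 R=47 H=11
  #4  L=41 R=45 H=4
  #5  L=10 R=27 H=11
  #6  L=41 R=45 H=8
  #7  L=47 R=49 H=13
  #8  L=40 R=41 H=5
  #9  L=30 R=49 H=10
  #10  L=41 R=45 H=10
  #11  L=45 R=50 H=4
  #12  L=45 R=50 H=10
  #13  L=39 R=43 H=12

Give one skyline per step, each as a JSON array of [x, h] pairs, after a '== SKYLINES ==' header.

== SKYLINES ==
[[41,4],[45,0]]
[[41,4],[49,0]]
[[41,4],[45,11],[47,4],[49,0]]
[[41,4],[45,11],[47,4],[49,0]]
[[10,11],[27,0],[41,4],[45,11],[47,4],[49,0]]
[[10,11],[27,0],[41,8],[45,11],[47,4],[49,0]]
[[10,11],[27,0],[41,8],[45,11],[47,13],[49,0]]
[[10,11],[27,0],[40,5],[41,8],[45,11],[47,13],[49,0]]
[[10,11],[27,0],[30,10],[45,11],[47,13],[49,0]]
[[10,11],[27,0],[30,10],[45,11],[47,13],[49,0]]
[[10,11],[27,0],[30,10],[45,11],[47,13],[49,4],[50,0]]
[[10,11],[27,0],[30,10],[45,11],[47,13],[49,10],[50,0]]
[[10,11],[27,0],[30,10],[39,12],[43,10],[45,11],[47,13],[49,10],[50,0]]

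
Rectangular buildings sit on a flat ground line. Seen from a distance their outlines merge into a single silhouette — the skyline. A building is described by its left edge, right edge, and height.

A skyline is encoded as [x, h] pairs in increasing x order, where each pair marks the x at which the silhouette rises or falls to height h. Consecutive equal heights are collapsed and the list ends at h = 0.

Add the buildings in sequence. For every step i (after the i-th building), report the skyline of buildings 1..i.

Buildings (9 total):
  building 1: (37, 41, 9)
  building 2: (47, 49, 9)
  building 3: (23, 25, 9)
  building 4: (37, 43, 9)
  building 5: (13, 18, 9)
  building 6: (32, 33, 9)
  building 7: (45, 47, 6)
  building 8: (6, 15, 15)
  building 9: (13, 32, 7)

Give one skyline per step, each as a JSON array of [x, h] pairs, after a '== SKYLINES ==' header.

== SKYLINES ==
[[37,9],[41,0]]
[[37,9],[41,0],[47,9],[49,0]]
[[23,9],[25,0],[37,9],[41,0],[47,9],[49,0]]
[[23,9],[25,0],[37,9],[43,0],[47,9],[49,0]]
[[13,9],[18,0],[23,9],[25,0],[37,9],[43,0],[47,9],[49,0]]
[[13,9],[18,0],[23,9],[25,0],[32,9],[33,0],[37,9],[43,0],[47,9],[49,0]]
[[13,9],[18,0],[23,9],[25,0],[32,9],[33,0],[37,9],[43,0],[45,6],[47,9],[49,0]]
[[6,15],[15,9],[18,0],[23,9],[25,0],[32,9],[33,0],[37,9],[43,0],[45,6],[47,9],[49,0]]
[[6,15],[15,9],[18,7],[23,9],[25,7],[32,9],[33,0],[37,9],[43,0],[45,6],[47,9],[49,0]]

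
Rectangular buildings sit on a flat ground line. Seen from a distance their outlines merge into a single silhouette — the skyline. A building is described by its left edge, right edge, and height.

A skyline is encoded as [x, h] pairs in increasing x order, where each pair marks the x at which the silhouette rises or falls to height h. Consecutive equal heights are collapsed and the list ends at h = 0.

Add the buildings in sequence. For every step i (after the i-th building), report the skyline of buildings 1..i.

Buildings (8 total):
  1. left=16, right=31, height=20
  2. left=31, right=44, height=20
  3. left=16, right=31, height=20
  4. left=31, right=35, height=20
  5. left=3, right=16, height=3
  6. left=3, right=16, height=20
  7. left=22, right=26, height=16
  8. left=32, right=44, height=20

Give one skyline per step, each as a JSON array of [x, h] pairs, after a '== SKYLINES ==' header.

== SKYLINES ==
[[16,20],[31,0]]
[[16,20],[44,0]]
[[16,20],[44,0]]
[[16,20],[44,0]]
[[3,3],[16,20],[44,0]]
[[3,20],[44,0]]
[[3,20],[44,0]]
[[3,20],[44,0]]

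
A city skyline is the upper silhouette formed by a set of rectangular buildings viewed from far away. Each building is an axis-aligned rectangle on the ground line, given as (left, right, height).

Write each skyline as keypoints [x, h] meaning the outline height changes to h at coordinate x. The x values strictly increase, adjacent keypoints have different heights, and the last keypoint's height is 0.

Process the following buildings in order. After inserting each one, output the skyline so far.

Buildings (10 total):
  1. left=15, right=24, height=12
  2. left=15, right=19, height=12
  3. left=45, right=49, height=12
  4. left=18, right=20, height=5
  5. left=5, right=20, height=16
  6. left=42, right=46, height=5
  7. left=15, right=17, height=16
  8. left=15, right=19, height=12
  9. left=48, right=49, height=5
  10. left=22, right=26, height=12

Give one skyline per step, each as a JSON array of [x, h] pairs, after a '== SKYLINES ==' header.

== SKYLINES ==
[[15,12],[24,0]]
[[15,12],[24,0]]
[[15,12],[24,0],[45,12],[49,0]]
[[15,12],[24,0],[45,12],[49,0]]
[[5,16],[20,12],[24,0],[45,12],[49,0]]
[[5,16],[20,12],[24,0],[42,5],[45,12],[49,0]]
[[5,16],[20,12],[24,0],[42,5],[45,12],[49,0]]
[[5,16],[20,12],[24,0],[42,5],[45,12],[49,0]]
[[5,16],[20,12],[24,0],[42,5],[45,12],[49,0]]
[[5,16],[20,12],[26,0],[42,5],[45,12],[49,0]]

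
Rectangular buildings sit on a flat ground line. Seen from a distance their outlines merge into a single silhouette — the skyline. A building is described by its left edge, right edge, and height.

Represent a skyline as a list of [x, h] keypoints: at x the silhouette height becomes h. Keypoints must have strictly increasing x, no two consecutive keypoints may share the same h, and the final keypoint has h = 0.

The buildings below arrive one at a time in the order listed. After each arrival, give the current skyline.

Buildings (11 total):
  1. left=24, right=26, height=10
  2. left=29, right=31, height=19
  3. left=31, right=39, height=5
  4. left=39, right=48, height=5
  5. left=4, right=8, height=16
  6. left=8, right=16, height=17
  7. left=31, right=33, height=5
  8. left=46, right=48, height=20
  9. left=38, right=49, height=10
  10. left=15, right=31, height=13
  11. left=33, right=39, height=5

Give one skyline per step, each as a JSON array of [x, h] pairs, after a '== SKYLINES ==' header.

== SKYLINES ==
[[24,10],[26,0]]
[[24,10],[26,0],[29,19],[31,0]]
[[24,10],[26,0],[29,19],[31,5],[39,0]]
[[24,10],[26,0],[29,19],[31,5],[48,0]]
[[4,16],[8,0],[24,10],[26,0],[29,19],[31,5],[48,0]]
[[4,16],[8,17],[16,0],[24,10],[26,0],[29,19],[31,5],[48,0]]
[[4,16],[8,17],[16,0],[24,10],[26,0],[29,19],[31,5],[48,0]]
[[4,16],[8,17],[16,0],[24,10],[26,0],[29,19],[31,5],[46,20],[48,0]]
[[4,16],[8,17],[16,0],[24,10],[26,0],[29,19],[31,5],[38,10],[46,20],[48,10],[49,0]]
[[4,16],[8,17],[16,13],[29,19],[31,5],[38,10],[46,20],[48,10],[49,0]]
[[4,16],[8,17],[16,13],[29,19],[31,5],[38,10],[46,20],[48,10],[49,0]]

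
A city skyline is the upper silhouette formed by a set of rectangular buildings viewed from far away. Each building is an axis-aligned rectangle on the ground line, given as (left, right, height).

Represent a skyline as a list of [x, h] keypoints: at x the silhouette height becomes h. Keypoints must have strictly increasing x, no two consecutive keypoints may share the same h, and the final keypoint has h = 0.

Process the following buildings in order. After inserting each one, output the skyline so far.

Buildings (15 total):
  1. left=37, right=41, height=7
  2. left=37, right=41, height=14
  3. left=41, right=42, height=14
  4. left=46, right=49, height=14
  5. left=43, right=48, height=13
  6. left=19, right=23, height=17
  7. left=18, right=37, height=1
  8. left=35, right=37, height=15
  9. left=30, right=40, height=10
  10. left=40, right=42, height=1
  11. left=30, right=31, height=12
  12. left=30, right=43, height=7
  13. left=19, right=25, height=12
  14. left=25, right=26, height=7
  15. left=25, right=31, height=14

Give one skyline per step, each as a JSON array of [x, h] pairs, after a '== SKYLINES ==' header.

== SKYLINES ==
[[37,7],[41,0]]
[[37,14],[41,0]]
[[37,14],[42,0]]
[[37,14],[42,0],[46,14],[49,0]]
[[37,14],[42,0],[43,13],[46,14],[49,0]]
[[19,17],[23,0],[37,14],[42,0],[43,13],[46,14],[49,0]]
[[18,1],[19,17],[23,1],[37,14],[42,0],[43,13],[46,14],[49,0]]
[[18,1],[19,17],[23,1],[35,15],[37,14],[42,0],[43,13],[46,14],[49,0]]
[[18,1],[19,17],[23,1],[30,10],[35,15],[37,14],[42,0],[43,13],[46,14],[49,0]]
[[18,1],[19,17],[23,1],[30,10],[35,15],[37,14],[42,0],[43,13],[46,14],[49,0]]
[[18,1],[19,17],[23,1],[30,12],[31,10],[35,15],[37,14],[42,0],[43,13],[46,14],[49,0]]
[[18,1],[19,17],[23,1],[30,12],[31,10],[35,15],[37,14],[42,7],[43,13],[46,14],[49,0]]
[[18,1],[19,17],[23,12],[25,1],[30,12],[31,10],[35,15],[37,14],[42,7],[43,13],[46,14],[49,0]]
[[18,1],[19,17],[23,12],[25,7],[26,1],[30,12],[31,10],[35,15],[37,14],[42,7],[43,13],[46,14],[49,0]]
[[18,1],[19,17],[23,12],[25,14],[31,10],[35,15],[37,14],[42,7],[43,13],[46,14],[49,0]]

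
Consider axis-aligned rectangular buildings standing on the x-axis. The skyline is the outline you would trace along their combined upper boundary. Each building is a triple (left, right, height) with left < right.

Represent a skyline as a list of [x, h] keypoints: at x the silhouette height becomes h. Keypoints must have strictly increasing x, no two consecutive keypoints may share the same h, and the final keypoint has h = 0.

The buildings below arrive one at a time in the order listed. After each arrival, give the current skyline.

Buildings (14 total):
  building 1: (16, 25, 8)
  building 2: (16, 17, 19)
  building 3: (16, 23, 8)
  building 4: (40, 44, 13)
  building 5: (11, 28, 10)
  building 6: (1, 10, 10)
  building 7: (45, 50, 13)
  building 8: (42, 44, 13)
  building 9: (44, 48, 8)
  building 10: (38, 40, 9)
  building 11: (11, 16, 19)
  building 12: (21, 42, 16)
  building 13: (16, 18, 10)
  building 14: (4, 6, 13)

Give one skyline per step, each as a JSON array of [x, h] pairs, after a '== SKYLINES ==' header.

== SKYLINES ==
[[16,8],[25,0]]
[[16,19],[17,8],[25,0]]
[[16,19],[17,8],[25,0]]
[[16,19],[17,8],[25,0],[40,13],[44,0]]
[[11,10],[16,19],[17,10],[28,0],[40,13],[44,0]]
[[1,10],[10,0],[11,10],[16,19],[17,10],[28,0],[40,13],[44,0]]
[[1,10],[10,0],[11,10],[16,19],[17,10],[28,0],[40,13],[44,0],[45,13],[50,0]]
[[1,10],[10,0],[11,10],[16,19],[17,10],[28,0],[40,13],[44,0],[45,13],[50,0]]
[[1,10],[10,0],[11,10],[16,19],[17,10],[28,0],[40,13],[44,8],[45,13],[50,0]]
[[1,10],[10,0],[11,10],[16,19],[17,10],[28,0],[38,9],[40,13],[44,8],[45,13],[50,0]]
[[1,10],[10,0],[11,19],[17,10],[28,0],[38,9],[40,13],[44,8],[45,13],[50,0]]
[[1,10],[10,0],[11,19],[17,10],[21,16],[42,13],[44,8],[45,13],[50,0]]
[[1,10],[10,0],[11,19],[17,10],[21,16],[42,13],[44,8],[45,13],[50,0]]
[[1,10],[4,13],[6,10],[10,0],[11,19],[17,10],[21,16],[42,13],[44,8],[45,13],[50,0]]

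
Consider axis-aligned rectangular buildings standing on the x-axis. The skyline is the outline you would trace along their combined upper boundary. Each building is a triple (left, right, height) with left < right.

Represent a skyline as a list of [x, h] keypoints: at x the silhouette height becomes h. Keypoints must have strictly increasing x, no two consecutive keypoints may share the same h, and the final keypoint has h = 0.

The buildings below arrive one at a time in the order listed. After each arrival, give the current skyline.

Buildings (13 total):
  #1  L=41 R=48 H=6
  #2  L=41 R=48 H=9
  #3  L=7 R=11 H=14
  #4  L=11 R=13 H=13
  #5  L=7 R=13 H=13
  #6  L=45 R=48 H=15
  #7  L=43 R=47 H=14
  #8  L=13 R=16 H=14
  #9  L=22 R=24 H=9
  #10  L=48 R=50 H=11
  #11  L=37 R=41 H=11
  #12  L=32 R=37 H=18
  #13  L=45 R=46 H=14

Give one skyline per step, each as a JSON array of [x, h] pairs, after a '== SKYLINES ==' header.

== SKYLINES ==
[[41,6],[48,0]]
[[41,9],[48,0]]
[[7,14],[11,0],[41,9],[48,0]]
[[7,14],[11,13],[13,0],[41,9],[48,0]]
[[7,14],[11,13],[13,0],[41,9],[48,0]]
[[7,14],[11,13],[13,0],[41,9],[45,15],[48,0]]
[[7,14],[11,13],[13,0],[41,9],[43,14],[45,15],[48,0]]
[[7,14],[11,13],[13,14],[16,0],[41,9],[43,14],[45,15],[48,0]]
[[7,14],[11,13],[13,14],[16,0],[22,9],[24,0],[41,9],[43,14],[45,15],[48,0]]
[[7,14],[11,13],[13,14],[16,0],[22,9],[24,0],[41,9],[43,14],[45,15],[48,11],[50,0]]
[[7,14],[11,13],[13,14],[16,0],[22,9],[24,0],[37,11],[41,9],[43,14],[45,15],[48,11],[50,0]]
[[7,14],[11,13],[13,14],[16,0],[22,9],[24,0],[32,18],[37,11],[41,9],[43,14],[45,15],[48,11],[50,0]]
[[7,14],[11,13],[13,14],[16,0],[22,9],[24,0],[32,18],[37,11],[41,9],[43,14],[45,15],[48,11],[50,0]]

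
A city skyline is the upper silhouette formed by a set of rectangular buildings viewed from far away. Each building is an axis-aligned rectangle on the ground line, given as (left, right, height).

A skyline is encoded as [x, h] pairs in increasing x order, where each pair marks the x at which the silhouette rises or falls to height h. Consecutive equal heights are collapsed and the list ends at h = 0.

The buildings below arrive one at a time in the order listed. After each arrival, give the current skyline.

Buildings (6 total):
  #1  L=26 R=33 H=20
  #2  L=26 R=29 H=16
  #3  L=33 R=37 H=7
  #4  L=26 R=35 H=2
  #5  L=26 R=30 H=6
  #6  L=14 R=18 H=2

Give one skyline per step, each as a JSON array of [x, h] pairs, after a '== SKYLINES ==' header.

== SKYLINES ==
[[26,20],[33,0]]
[[26,20],[33,0]]
[[26,20],[33,7],[37,0]]
[[26,20],[33,7],[37,0]]
[[26,20],[33,7],[37,0]]
[[14,2],[18,0],[26,20],[33,7],[37,0]]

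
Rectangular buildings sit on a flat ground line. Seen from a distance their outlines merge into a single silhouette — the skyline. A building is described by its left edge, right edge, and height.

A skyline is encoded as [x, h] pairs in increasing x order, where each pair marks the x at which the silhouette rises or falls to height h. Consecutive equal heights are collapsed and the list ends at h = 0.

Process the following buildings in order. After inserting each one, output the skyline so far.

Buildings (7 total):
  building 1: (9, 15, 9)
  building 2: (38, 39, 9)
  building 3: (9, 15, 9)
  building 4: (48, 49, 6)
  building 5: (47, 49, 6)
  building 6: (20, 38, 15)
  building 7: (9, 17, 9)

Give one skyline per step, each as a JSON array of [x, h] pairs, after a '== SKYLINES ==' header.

== SKYLINES ==
[[9,9],[15,0]]
[[9,9],[15,0],[38,9],[39,0]]
[[9,9],[15,0],[38,9],[39,0]]
[[9,9],[15,0],[38,9],[39,0],[48,6],[49,0]]
[[9,9],[15,0],[38,9],[39,0],[47,6],[49,0]]
[[9,9],[15,0],[20,15],[38,9],[39,0],[47,6],[49,0]]
[[9,9],[17,0],[20,15],[38,9],[39,0],[47,6],[49,0]]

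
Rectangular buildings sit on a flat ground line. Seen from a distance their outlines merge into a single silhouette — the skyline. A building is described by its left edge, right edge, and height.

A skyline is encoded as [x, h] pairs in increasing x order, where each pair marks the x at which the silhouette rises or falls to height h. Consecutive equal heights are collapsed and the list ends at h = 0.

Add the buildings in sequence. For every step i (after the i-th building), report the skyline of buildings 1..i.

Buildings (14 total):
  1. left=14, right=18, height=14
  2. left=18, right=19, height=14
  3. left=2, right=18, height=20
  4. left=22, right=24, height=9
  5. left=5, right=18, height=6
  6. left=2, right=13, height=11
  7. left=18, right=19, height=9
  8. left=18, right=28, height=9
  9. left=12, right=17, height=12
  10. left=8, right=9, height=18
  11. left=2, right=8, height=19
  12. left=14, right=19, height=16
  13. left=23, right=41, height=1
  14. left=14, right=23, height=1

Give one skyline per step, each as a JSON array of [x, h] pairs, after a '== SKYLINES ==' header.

== SKYLINES ==
[[14,14],[18,0]]
[[14,14],[19,0]]
[[2,20],[18,14],[19,0]]
[[2,20],[18,14],[19,0],[22,9],[24,0]]
[[2,20],[18,14],[19,0],[22,9],[24,0]]
[[2,20],[18,14],[19,0],[22,9],[24,0]]
[[2,20],[18,14],[19,0],[22,9],[24,0]]
[[2,20],[18,14],[19,9],[28,0]]
[[2,20],[18,14],[19,9],[28,0]]
[[2,20],[18,14],[19,9],[28,0]]
[[2,20],[18,14],[19,9],[28,0]]
[[2,20],[18,16],[19,9],[28,0]]
[[2,20],[18,16],[19,9],[28,1],[41,0]]
[[2,20],[18,16],[19,9],[28,1],[41,0]]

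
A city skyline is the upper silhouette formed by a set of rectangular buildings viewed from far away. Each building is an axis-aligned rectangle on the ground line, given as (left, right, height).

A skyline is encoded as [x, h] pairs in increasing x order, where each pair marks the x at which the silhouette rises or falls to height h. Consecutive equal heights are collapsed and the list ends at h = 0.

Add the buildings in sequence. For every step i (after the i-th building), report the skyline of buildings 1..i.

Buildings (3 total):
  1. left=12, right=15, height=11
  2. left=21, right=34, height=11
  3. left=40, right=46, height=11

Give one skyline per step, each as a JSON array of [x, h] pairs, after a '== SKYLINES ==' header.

== SKYLINES ==
[[12,11],[15,0]]
[[12,11],[15,0],[21,11],[34,0]]
[[12,11],[15,0],[21,11],[34,0],[40,11],[46,0]]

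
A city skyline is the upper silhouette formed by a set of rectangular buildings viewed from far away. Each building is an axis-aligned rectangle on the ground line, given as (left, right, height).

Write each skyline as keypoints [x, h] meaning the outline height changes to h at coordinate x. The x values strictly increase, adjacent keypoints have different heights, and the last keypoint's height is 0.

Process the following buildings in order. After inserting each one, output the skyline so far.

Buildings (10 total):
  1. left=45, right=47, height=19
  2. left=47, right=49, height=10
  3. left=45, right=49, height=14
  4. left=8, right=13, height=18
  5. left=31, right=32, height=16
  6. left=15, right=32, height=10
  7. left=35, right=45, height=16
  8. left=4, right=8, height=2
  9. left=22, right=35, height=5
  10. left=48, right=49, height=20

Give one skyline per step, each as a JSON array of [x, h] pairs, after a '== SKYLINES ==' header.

== SKYLINES ==
[[45,19],[47,0]]
[[45,19],[47,10],[49,0]]
[[45,19],[47,14],[49,0]]
[[8,18],[13,0],[45,19],[47,14],[49,0]]
[[8,18],[13,0],[31,16],[32,0],[45,19],[47,14],[49,0]]
[[8,18],[13,0],[15,10],[31,16],[32,0],[45,19],[47,14],[49,0]]
[[8,18],[13,0],[15,10],[31,16],[32,0],[35,16],[45,19],[47,14],[49,0]]
[[4,2],[8,18],[13,0],[15,10],[31,16],[32,0],[35,16],[45,19],[47,14],[49,0]]
[[4,2],[8,18],[13,0],[15,10],[31,16],[32,5],[35,16],[45,19],[47,14],[49,0]]
[[4,2],[8,18],[13,0],[15,10],[31,16],[32,5],[35,16],[45,19],[47,14],[48,20],[49,0]]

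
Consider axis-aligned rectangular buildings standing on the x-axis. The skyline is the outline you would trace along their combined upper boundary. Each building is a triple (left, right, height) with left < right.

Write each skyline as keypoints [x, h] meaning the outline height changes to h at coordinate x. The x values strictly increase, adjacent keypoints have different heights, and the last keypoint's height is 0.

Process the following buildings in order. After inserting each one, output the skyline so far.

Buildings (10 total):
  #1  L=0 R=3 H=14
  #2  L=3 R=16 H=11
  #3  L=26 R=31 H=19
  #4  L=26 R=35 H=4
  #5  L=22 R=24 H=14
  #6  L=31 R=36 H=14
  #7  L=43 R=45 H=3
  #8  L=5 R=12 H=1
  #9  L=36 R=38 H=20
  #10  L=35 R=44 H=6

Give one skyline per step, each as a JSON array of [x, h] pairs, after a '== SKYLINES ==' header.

== SKYLINES ==
[[0,14],[3,0]]
[[0,14],[3,11],[16,0]]
[[0,14],[3,11],[16,0],[26,19],[31,0]]
[[0,14],[3,11],[16,0],[26,19],[31,4],[35,0]]
[[0,14],[3,11],[16,0],[22,14],[24,0],[26,19],[31,4],[35,0]]
[[0,14],[3,11],[16,0],[22,14],[24,0],[26,19],[31,14],[36,0]]
[[0,14],[3,11],[16,0],[22,14],[24,0],[26,19],[31,14],[36,0],[43,3],[45,0]]
[[0,14],[3,11],[16,0],[22,14],[24,0],[26,19],[31,14],[36,0],[43,3],[45,0]]
[[0,14],[3,11],[16,0],[22,14],[24,0],[26,19],[31,14],[36,20],[38,0],[43,3],[45,0]]
[[0,14],[3,11],[16,0],[22,14],[24,0],[26,19],[31,14],[36,20],[38,6],[44,3],[45,0]]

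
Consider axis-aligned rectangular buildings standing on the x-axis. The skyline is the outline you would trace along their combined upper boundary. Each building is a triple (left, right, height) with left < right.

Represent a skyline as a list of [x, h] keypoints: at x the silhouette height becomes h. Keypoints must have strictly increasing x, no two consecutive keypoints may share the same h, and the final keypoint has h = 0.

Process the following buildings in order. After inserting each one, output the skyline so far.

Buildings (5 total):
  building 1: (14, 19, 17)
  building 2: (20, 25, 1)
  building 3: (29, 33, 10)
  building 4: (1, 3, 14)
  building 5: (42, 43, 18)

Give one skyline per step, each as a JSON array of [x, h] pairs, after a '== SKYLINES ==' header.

== SKYLINES ==
[[14,17],[19,0]]
[[14,17],[19,0],[20,1],[25,0]]
[[14,17],[19,0],[20,1],[25,0],[29,10],[33,0]]
[[1,14],[3,0],[14,17],[19,0],[20,1],[25,0],[29,10],[33,0]]
[[1,14],[3,0],[14,17],[19,0],[20,1],[25,0],[29,10],[33,0],[42,18],[43,0]]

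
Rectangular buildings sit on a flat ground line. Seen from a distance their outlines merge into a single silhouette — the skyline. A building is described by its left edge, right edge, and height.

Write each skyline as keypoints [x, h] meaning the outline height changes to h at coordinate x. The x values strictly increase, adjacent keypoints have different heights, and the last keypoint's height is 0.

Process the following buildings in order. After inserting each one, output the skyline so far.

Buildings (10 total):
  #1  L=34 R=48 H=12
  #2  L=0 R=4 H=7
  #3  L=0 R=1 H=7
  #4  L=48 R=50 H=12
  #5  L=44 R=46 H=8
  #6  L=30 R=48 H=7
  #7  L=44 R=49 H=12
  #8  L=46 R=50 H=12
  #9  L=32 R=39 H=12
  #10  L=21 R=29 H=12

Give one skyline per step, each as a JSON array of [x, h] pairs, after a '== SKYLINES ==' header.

== SKYLINES ==
[[34,12],[48,0]]
[[0,7],[4,0],[34,12],[48,0]]
[[0,7],[4,0],[34,12],[48,0]]
[[0,7],[4,0],[34,12],[50,0]]
[[0,7],[4,0],[34,12],[50,0]]
[[0,7],[4,0],[30,7],[34,12],[50,0]]
[[0,7],[4,0],[30,7],[34,12],[50,0]]
[[0,7],[4,0],[30,7],[34,12],[50,0]]
[[0,7],[4,0],[30,7],[32,12],[50,0]]
[[0,7],[4,0],[21,12],[29,0],[30,7],[32,12],[50,0]]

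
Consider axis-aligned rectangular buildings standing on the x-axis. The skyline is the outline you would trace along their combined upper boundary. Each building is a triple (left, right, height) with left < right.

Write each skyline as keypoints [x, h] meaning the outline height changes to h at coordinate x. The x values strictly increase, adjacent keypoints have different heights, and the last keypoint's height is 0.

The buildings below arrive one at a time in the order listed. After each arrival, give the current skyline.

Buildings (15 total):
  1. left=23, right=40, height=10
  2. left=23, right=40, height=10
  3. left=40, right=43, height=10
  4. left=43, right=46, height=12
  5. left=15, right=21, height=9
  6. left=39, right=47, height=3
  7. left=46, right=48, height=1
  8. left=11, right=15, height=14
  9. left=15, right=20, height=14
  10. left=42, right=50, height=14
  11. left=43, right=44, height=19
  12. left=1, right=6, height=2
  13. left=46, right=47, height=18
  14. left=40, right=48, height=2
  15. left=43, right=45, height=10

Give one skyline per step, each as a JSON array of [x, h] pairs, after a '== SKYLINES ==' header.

== SKYLINES ==
[[23,10],[40,0]]
[[23,10],[40,0]]
[[23,10],[43,0]]
[[23,10],[43,12],[46,0]]
[[15,9],[21,0],[23,10],[43,12],[46,0]]
[[15,9],[21,0],[23,10],[43,12],[46,3],[47,0]]
[[15,9],[21,0],[23,10],[43,12],[46,3],[47,1],[48,0]]
[[11,14],[15,9],[21,0],[23,10],[43,12],[46,3],[47,1],[48,0]]
[[11,14],[20,9],[21,0],[23,10],[43,12],[46,3],[47,1],[48,0]]
[[11,14],[20,9],[21,0],[23,10],[42,14],[50,0]]
[[11,14],[20,9],[21,0],[23,10],[42,14],[43,19],[44,14],[50,0]]
[[1,2],[6,0],[11,14],[20,9],[21,0],[23,10],[42,14],[43,19],[44,14],[50,0]]
[[1,2],[6,0],[11,14],[20,9],[21,0],[23,10],[42,14],[43,19],[44,14],[46,18],[47,14],[50,0]]
[[1,2],[6,0],[11,14],[20,9],[21,0],[23,10],[42,14],[43,19],[44,14],[46,18],[47,14],[50,0]]
[[1,2],[6,0],[11,14],[20,9],[21,0],[23,10],[42,14],[43,19],[44,14],[46,18],[47,14],[50,0]]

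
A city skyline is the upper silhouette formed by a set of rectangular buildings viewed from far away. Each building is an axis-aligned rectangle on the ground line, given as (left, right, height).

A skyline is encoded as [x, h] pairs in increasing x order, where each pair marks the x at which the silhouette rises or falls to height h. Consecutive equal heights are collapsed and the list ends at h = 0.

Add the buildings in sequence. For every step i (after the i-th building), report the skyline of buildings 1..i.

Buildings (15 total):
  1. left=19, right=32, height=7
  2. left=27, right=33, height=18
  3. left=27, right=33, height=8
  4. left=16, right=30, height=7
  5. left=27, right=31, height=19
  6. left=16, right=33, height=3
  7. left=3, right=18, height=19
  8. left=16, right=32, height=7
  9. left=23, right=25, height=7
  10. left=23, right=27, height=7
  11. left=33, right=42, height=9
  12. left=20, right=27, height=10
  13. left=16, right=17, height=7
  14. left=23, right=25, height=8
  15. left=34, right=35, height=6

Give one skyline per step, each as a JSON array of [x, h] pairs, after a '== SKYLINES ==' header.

== SKYLINES ==
[[19,7],[32,0]]
[[19,7],[27,18],[33,0]]
[[19,7],[27,18],[33,0]]
[[16,7],[27,18],[33,0]]
[[16,7],[27,19],[31,18],[33,0]]
[[16,7],[27,19],[31,18],[33,0]]
[[3,19],[18,7],[27,19],[31,18],[33,0]]
[[3,19],[18,7],[27,19],[31,18],[33,0]]
[[3,19],[18,7],[27,19],[31,18],[33,0]]
[[3,19],[18,7],[27,19],[31,18],[33,0]]
[[3,19],[18,7],[27,19],[31,18],[33,9],[42,0]]
[[3,19],[18,7],[20,10],[27,19],[31,18],[33,9],[42,0]]
[[3,19],[18,7],[20,10],[27,19],[31,18],[33,9],[42,0]]
[[3,19],[18,7],[20,10],[27,19],[31,18],[33,9],[42,0]]
[[3,19],[18,7],[20,10],[27,19],[31,18],[33,9],[42,0]]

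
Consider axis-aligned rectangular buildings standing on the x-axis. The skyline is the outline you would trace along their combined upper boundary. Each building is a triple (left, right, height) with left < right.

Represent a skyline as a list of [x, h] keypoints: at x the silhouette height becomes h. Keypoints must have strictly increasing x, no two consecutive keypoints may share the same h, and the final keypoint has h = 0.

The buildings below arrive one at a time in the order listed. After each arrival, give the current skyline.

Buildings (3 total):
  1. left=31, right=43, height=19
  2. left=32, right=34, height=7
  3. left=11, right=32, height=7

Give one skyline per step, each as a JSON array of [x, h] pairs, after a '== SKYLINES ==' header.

== SKYLINES ==
[[31,19],[43,0]]
[[31,19],[43,0]]
[[11,7],[31,19],[43,0]]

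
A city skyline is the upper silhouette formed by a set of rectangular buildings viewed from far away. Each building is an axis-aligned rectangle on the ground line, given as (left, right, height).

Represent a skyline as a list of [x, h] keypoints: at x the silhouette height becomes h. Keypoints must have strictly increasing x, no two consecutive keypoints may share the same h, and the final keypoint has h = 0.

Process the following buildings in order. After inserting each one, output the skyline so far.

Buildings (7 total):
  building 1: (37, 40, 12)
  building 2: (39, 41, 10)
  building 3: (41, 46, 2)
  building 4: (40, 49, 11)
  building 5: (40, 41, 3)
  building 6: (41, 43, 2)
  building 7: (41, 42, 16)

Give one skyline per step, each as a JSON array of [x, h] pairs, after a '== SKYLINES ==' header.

== SKYLINES ==
[[37,12],[40,0]]
[[37,12],[40,10],[41,0]]
[[37,12],[40,10],[41,2],[46,0]]
[[37,12],[40,11],[49,0]]
[[37,12],[40,11],[49,0]]
[[37,12],[40,11],[49,0]]
[[37,12],[40,11],[41,16],[42,11],[49,0]]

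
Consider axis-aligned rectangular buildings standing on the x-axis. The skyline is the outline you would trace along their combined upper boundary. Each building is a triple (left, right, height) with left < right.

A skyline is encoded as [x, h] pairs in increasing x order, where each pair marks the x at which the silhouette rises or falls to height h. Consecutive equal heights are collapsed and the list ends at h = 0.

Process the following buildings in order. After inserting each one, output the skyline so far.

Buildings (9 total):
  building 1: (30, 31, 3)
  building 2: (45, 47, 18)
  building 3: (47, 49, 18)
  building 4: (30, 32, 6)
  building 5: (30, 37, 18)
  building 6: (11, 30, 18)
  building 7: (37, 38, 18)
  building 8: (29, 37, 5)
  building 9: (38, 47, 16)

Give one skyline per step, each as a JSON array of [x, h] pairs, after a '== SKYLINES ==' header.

== SKYLINES ==
[[30,3],[31,0]]
[[30,3],[31,0],[45,18],[47,0]]
[[30,3],[31,0],[45,18],[49,0]]
[[30,6],[32,0],[45,18],[49,0]]
[[30,18],[37,0],[45,18],[49,0]]
[[11,18],[37,0],[45,18],[49,0]]
[[11,18],[38,0],[45,18],[49,0]]
[[11,18],[38,0],[45,18],[49,0]]
[[11,18],[38,16],[45,18],[49,0]]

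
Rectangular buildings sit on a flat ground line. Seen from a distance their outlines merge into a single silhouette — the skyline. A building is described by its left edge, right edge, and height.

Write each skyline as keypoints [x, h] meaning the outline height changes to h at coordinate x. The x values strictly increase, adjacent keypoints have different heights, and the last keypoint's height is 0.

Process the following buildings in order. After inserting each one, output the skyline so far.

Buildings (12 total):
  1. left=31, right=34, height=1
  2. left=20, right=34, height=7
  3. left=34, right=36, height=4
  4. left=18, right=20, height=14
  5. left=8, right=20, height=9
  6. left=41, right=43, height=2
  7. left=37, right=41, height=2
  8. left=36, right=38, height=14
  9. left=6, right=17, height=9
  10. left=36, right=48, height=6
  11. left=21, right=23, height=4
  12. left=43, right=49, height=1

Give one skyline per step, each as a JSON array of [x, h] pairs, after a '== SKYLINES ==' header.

== SKYLINES ==
[[31,1],[34,0]]
[[20,7],[34,0]]
[[20,7],[34,4],[36,0]]
[[18,14],[20,7],[34,4],[36,0]]
[[8,9],[18,14],[20,7],[34,4],[36,0]]
[[8,9],[18,14],[20,7],[34,4],[36,0],[41,2],[43,0]]
[[8,9],[18,14],[20,7],[34,4],[36,0],[37,2],[43,0]]
[[8,9],[18,14],[20,7],[34,4],[36,14],[38,2],[43,0]]
[[6,9],[18,14],[20,7],[34,4],[36,14],[38,2],[43,0]]
[[6,9],[18,14],[20,7],[34,4],[36,14],[38,6],[48,0]]
[[6,9],[18,14],[20,7],[34,4],[36,14],[38,6],[48,0]]
[[6,9],[18,14],[20,7],[34,4],[36,14],[38,6],[48,1],[49,0]]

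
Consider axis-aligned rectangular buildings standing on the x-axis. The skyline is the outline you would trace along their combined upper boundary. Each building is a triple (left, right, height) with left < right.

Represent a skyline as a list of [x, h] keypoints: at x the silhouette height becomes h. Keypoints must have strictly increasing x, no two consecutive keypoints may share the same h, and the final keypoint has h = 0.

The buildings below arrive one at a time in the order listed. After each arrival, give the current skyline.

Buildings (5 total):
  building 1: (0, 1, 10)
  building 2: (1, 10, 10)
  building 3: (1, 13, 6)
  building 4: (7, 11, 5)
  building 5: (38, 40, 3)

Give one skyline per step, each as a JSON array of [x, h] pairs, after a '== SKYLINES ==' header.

== SKYLINES ==
[[0,10],[1,0]]
[[0,10],[10,0]]
[[0,10],[10,6],[13,0]]
[[0,10],[10,6],[13,0]]
[[0,10],[10,6],[13,0],[38,3],[40,0]]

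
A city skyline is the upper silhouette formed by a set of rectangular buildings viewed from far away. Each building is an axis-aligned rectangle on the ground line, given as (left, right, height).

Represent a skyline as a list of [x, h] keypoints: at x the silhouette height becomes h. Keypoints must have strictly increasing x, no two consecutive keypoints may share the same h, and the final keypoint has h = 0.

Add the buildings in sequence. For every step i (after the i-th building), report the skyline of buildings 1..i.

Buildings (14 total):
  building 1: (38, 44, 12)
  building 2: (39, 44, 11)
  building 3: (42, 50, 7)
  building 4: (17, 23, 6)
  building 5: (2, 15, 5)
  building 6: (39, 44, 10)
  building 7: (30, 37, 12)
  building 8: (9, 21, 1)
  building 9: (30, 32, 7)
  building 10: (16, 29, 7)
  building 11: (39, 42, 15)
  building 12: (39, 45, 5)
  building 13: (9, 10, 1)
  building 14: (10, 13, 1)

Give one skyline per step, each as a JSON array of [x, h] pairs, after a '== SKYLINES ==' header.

== SKYLINES ==
[[38,12],[44,0]]
[[38,12],[44,0]]
[[38,12],[44,7],[50,0]]
[[17,6],[23,0],[38,12],[44,7],[50,0]]
[[2,5],[15,0],[17,6],[23,0],[38,12],[44,7],[50,0]]
[[2,5],[15,0],[17,6],[23,0],[38,12],[44,7],[50,0]]
[[2,5],[15,0],[17,6],[23,0],[30,12],[37,0],[38,12],[44,7],[50,0]]
[[2,5],[15,1],[17,6],[23,0],[30,12],[37,0],[38,12],[44,7],[50,0]]
[[2,5],[15,1],[17,6],[23,0],[30,12],[37,0],[38,12],[44,7],[50,0]]
[[2,5],[15,1],[16,7],[29,0],[30,12],[37,0],[38,12],[44,7],[50,0]]
[[2,5],[15,1],[16,7],[29,0],[30,12],[37,0],[38,12],[39,15],[42,12],[44,7],[50,0]]
[[2,5],[15,1],[16,7],[29,0],[30,12],[37,0],[38,12],[39,15],[42,12],[44,7],[50,0]]
[[2,5],[15,1],[16,7],[29,0],[30,12],[37,0],[38,12],[39,15],[42,12],[44,7],[50,0]]
[[2,5],[15,1],[16,7],[29,0],[30,12],[37,0],[38,12],[39,15],[42,12],[44,7],[50,0]]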